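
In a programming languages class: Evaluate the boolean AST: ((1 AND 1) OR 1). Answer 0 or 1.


Step 1: Evaluate inner node
  1 AND 1 = 1
Step 2: Evaluate root node
  1 OR 1 = 1

1


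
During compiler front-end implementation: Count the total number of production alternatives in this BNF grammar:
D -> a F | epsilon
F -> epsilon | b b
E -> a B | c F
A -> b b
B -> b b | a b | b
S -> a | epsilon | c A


Counting alternatives per rule:
  D: 2 alternative(s)
  F: 2 alternative(s)
  E: 2 alternative(s)
  A: 1 alternative(s)
  B: 3 alternative(s)
  S: 3 alternative(s)
Sum: 2 + 2 + 2 + 1 + 3 + 3 = 13

13


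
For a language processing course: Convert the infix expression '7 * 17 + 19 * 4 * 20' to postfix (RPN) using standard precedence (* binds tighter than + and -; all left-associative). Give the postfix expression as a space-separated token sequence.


Applying the shunting-yard algorithm:
  Operand 7 -> output
  Push '*' onto operator stack -> op-stack: [*]
  Operand 17 -> output
  See '+' (prec 1); top '*' (prec 2) >= it -> pop '*' to output
  Push '+' onto operator stack -> op-stack: [+]
  Operand 19 -> output
  Push '*' onto operator stack -> op-stack: [+, *]
  Operand 4 -> output
  See '*' (prec 2); top '*' (prec 2) >= it -> pop '*' to output
  Push '*' onto operator stack -> op-stack: [+, *]
  Operand 20 -> output
  End of input: pop '*' to output
  End of input: pop '+' to output
Postfix result: 7 17 * 19 4 * 20 * +

7 17 * 19 4 * 20 * +


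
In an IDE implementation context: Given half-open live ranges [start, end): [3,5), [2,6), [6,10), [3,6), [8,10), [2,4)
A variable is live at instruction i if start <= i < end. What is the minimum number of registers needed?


Live ranges:
  Var0: [3, 5)
  Var1: [2, 6)
  Var2: [6, 10)
  Var3: [3, 6)
  Var4: [8, 10)
  Var5: [2, 4)
Sweep-line events (position, delta, active):
  pos=2 start -> active=1
  pos=2 start -> active=2
  pos=3 start -> active=3
  pos=3 start -> active=4
  pos=4 end -> active=3
  pos=5 end -> active=2
  pos=6 end -> active=1
  pos=6 end -> active=0
  pos=6 start -> active=1
  pos=8 start -> active=2
  pos=10 end -> active=1
  pos=10 end -> active=0
Maximum simultaneous active: 4
Minimum registers needed: 4

4


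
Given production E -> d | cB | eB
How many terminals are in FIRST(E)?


Production: E -> d | cB | eB
Examining each alternative for leading terminals:
  E -> d : first terminal = 'd'
  E -> cB : first terminal = 'c'
  E -> eB : first terminal = 'e'
FIRST(E) = {c, d, e}
Count: 3

3


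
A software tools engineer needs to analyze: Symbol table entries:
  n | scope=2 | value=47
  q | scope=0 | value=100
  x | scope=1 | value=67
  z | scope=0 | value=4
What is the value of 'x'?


Searching symbol table for 'x':
  n | scope=2 | value=47
  q | scope=0 | value=100
  x | scope=1 | value=67 <- MATCH
  z | scope=0 | value=4
Found 'x' at scope 1 with value 67

67


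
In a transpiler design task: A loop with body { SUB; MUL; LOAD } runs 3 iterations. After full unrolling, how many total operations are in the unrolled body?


Loop body operations: SUB, MUL, LOAD (3 ops per iteration)
Unrolling 3 iterations:
  Iteration 1: SUB, MUL, LOAD (3 ops)
  Iteration 2: SUB, MUL, LOAD (3 ops)
  Iteration 3: SUB, MUL, LOAD (3 ops)
Total: 3 iterations * 3 ops/iter = 9 operations

9


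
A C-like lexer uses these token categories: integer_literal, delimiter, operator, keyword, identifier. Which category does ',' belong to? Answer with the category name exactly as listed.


Token: ','
Checking categories:
  identifier: no
  integer_literal: no
  operator: no
  keyword: no
  delimiter: YES
Category: delimiter

delimiter


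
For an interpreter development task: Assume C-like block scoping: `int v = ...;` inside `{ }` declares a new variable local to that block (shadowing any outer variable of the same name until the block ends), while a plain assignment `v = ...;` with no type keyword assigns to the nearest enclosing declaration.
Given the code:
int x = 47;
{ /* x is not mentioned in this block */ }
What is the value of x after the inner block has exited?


Analyzing scoping rules:
Outer scope: declares x = 47
Inner block: x is neither redeclared nor assigned -> unchanged
After the block -> 47
Result: 47

47


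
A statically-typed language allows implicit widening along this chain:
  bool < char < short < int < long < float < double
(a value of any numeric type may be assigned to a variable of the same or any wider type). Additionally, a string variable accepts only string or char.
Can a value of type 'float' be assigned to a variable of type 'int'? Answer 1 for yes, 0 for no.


Target variable type: int
Source value type: float
Numeric ranks: float=5, int=3
Widening allowed iff rank(source) <= rank(target): 5 <= 3? No
Result: 0

0


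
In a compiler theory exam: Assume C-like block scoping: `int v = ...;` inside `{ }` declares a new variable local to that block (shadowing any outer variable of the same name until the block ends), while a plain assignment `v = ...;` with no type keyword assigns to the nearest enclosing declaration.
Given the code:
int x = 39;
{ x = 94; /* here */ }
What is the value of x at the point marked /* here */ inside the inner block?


Analyzing scoping rules:
Outer scope: declares x = 39
Inner block: 'x = 94;' has no type keyword, so it is an assignment to the outer x (no shadowing)
Inside the block, after the assignment -> 94
Result: 94

94


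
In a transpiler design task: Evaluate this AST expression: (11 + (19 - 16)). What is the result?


Expression: (11 + (19 - 16))
Evaluating step by step:
  19 - 16 = 3
  11 + 3 = 14
Result: 14

14


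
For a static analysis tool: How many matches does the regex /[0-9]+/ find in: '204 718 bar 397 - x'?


Pattern: /[0-9]+/ (int literals)
Input: '204 718 bar 397 - x'
Scanning for matches:
  Match 1: '204'
  Match 2: '718'
  Match 3: '397'
Total matches: 3

3


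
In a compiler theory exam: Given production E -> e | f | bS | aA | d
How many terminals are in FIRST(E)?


Production: E -> e | f | bS | aA | d
Examining each alternative for leading terminals:
  E -> e : first terminal = 'e'
  E -> f : first terminal = 'f'
  E -> bS : first terminal = 'b'
  E -> aA : first terminal = 'a'
  E -> d : first terminal = 'd'
FIRST(E) = {a, b, d, e, f}
Count: 5

5


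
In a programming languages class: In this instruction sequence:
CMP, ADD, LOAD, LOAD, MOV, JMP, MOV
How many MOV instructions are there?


Scanning instruction sequence for MOV:
  Position 1: CMP
  Position 2: ADD
  Position 3: LOAD
  Position 4: LOAD
  Position 5: MOV <- MATCH
  Position 6: JMP
  Position 7: MOV <- MATCH
Matches at positions: [5, 7]
Total MOV count: 2

2


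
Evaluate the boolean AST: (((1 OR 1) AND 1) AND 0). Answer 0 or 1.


Step 1: Evaluate inner node
  1 OR 1 = 1
Step 2: Evaluate next node
  1 AND 1 = 1
Step 3: Evaluate root node
  1 AND 0 = 0

0


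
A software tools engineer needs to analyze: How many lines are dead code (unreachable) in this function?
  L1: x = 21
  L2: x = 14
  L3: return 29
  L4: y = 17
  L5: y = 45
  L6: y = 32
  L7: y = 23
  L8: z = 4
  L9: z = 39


Analyzing control flow:
  L1: reachable (before return)
  L2: reachable (before return)
  L3: reachable (return statement)
  L4: DEAD (after return at L3)
  L5: DEAD (after return at L3)
  L6: DEAD (after return at L3)
  L7: DEAD (after return at L3)
  L8: DEAD (after return at L3)
  L9: DEAD (after return at L3)
Return at L3, total lines = 9
Dead lines: L4 through L9
Count: 6

6


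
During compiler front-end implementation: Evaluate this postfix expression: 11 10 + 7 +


Processing tokens left to right:
Push 11, Push 10
Pop 11 and 10, compute 11 + 10 = 21, push 21
Push 7
Pop 21 and 7, compute 21 + 7 = 28, push 28
Stack result: 28

28


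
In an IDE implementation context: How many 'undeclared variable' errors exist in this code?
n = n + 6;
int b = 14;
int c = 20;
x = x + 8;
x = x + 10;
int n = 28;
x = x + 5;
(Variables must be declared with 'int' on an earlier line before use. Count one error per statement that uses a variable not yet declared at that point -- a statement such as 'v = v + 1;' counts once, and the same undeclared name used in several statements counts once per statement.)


Scanning code line by line:
  Line 1: use 'n' -> ERROR (undeclared)
  Line 2: declare 'b' -> declared = ['b']
  Line 3: declare 'c' -> declared = ['b', 'c']
  Line 4: use 'x' -> ERROR (undeclared)
  Line 5: use 'x' -> ERROR (undeclared)
  Line 6: declare 'n' -> declared = ['b', 'c', 'n']
  Line 7: use 'x' -> ERROR (undeclared)
Total undeclared variable errors: 4

4


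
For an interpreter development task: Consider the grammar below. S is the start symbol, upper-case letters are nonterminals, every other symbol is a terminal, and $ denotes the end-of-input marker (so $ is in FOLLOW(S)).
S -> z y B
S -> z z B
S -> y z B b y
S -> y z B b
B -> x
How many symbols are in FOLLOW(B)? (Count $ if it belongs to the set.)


S is the start symbol and does not occur in any rule body, so FOLLOW(S) = {$}.
Examining every occurrence of B in a rule body:
  S -> z y B : B is at the right end -> add FOLLOW(S) = {$}
  S -> z z B : B is at the right end -> add FOLLOW(S) = {$} (already in the set)
  S -> y z B b y : B is followed by terminal 'b' -> add 'b'
  S -> y z B b : B is followed by terminal 'b' -> add 'b' (already in the set)
  B -> x : B does not occur in the body -> contributes nothing
FOLLOW(B) = {b, $}
Count: 2

2


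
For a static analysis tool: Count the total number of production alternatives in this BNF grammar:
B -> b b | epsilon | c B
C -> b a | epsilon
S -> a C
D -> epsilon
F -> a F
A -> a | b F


Counting alternatives per rule:
  B: 3 alternative(s)
  C: 2 alternative(s)
  S: 1 alternative(s)
  D: 1 alternative(s)
  F: 1 alternative(s)
  A: 2 alternative(s)
Sum: 3 + 2 + 1 + 1 + 1 + 2 = 10

10


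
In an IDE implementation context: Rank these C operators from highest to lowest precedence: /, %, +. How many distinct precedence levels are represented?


Looking up precedence for each operator:
  / -> precedence 6
  % -> precedence 6
  + -> precedence 5
Sorted highest to lowest: /, %, +
Distinct precedence values: [6, 5]
Number of distinct levels: 2

2


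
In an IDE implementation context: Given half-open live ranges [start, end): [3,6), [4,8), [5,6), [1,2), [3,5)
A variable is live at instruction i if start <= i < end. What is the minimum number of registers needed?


Live ranges:
  Var0: [3, 6)
  Var1: [4, 8)
  Var2: [5, 6)
  Var3: [1, 2)
  Var4: [3, 5)
Sweep-line events (position, delta, active):
  pos=1 start -> active=1
  pos=2 end -> active=0
  pos=3 start -> active=1
  pos=3 start -> active=2
  pos=4 start -> active=3
  pos=5 end -> active=2
  pos=5 start -> active=3
  pos=6 end -> active=2
  pos=6 end -> active=1
  pos=8 end -> active=0
Maximum simultaneous active: 3
Minimum registers needed: 3

3


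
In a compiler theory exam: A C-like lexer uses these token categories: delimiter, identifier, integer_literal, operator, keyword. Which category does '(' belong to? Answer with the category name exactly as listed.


Token: '('
Checking categories:
  identifier: no
  integer_literal: no
  operator: no
  keyword: no
  delimiter: YES
Category: delimiter

delimiter


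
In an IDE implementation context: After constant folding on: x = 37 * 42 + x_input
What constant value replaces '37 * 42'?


Identifying constant sub-expression:
  Original: x = 37 * 42 + x_input
  37 and 42 are both compile-time constants
  Evaluating: 37 * 42 = 1554
  After folding: x = 1554 + x_input

1554


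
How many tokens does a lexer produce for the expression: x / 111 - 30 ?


Scanning 'x / 111 - 30'
Token 1: 'x' -> identifier
Token 2: '/' -> operator
Token 3: '111' -> integer_literal
Token 4: '-' -> operator
Token 5: '30' -> integer_literal
Total tokens: 5

5


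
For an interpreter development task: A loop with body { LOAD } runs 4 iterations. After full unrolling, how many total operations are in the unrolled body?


Loop body operations: LOAD (1 op per iteration)
Unrolling 4 iterations:
  Iteration 1: LOAD (1 ops)
  Iteration 2: LOAD (1 ops)
  Iteration 3: LOAD (1 ops)
  Iteration 4: LOAD (1 ops)
Total: 4 iterations * 1 ops/iter = 4 operations

4


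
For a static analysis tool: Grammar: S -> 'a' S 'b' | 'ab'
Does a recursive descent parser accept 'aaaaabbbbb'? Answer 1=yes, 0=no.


Grammar accepts strings of the form a^n b^n (n >= 1)
Word: 'aaaaabbbbb'
Counting: 5 a's and 5 b's
Check: 5 == 5? Yes
Derivation (S -> aSb applied 4 time(s), then S -> ab): S => aSb => aaSbb => aaaSbbb => aaaaSbbbb => aaaaabbbbb
Accepted

1


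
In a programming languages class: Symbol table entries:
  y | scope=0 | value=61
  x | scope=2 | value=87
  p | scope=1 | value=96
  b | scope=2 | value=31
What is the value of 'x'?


Searching symbol table for 'x':
  y | scope=0 | value=61
  x | scope=2 | value=87 <- MATCH
  p | scope=1 | value=96
  b | scope=2 | value=31
Found 'x' at scope 2 with value 87

87


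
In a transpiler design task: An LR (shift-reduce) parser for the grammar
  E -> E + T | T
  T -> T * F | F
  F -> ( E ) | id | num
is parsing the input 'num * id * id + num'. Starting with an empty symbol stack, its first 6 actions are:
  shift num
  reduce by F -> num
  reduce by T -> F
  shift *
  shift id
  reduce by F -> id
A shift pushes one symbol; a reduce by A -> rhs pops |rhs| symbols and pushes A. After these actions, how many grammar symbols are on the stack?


Tracking the symbol stack through each action:
  Action 1: shift 'num' : push -> stack = [num] (size 1)
  Action 2: reduce by F -> num : pop 1, push F -> stack = [F] (size 1)
  Action 3: reduce by T -> F : pop 1, push T -> stack = [T] (size 1)
  Action 4: shift '*' : push -> stack = [T, *] (size 2)
  Action 5: shift 'id' : push -> stack = [T, *, id] (size 3)
  Action 6: reduce by F -> id : pop 1, push F -> stack = [T, *, F] (size 3)
Final stack size: 3

3


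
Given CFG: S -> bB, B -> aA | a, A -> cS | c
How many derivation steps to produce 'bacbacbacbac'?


Grammar: S -> bB, B -> aA | a, A -> cS | c
Deriving 'bacbacbacbac':
Step 1: S -> bB => bB
Step 2: B -> aA => baA
Step 3: A -> cS => bacS
Step 4: S -> bB => bacbB
Step 5: B -> aA => bacbaA
Step 6: A -> cS => bacbacS
Step 7: S -> bB => bacbacbB
Step 8: B -> aA => bacbacbaA
Step 9: A -> cS => bacbacbacS
Step 10: S -> bB => bacbacbacbB
Step 11: B -> aA => bacbacbacbaA
Step 12: A -> c => bacbacbacbac
Total derivation steps: 12

12


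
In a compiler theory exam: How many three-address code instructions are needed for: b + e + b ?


Expression: b + e + b
Generating three-address code (respecting * over +/- precedence):
  Instruction 1: t1 = b + e
  Instruction 2: t2 = t1 + b
Total instructions: 2

2


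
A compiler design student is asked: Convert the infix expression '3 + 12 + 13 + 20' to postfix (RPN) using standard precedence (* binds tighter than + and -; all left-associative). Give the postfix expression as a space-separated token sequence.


Applying the shunting-yard algorithm:
  Operand 3 -> output
  Push '+' onto operator stack -> op-stack: [+]
  Operand 12 -> output
  See '+' (prec 1); top '+' (prec 1) >= it -> pop '+' to output
  Push '+' onto operator stack -> op-stack: [+]
  Operand 13 -> output
  See '+' (prec 1); top '+' (prec 1) >= it -> pop '+' to output
  Push '+' onto operator stack -> op-stack: [+]
  Operand 20 -> output
  End of input: pop '+' to output
Postfix result: 3 12 + 13 + 20 +

3 12 + 13 + 20 +


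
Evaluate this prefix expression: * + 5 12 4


Parsing prefix expression: * + 5 12 4
Step 1: Innermost operation '+ 5 12'
  5 + 12 = 17
Step 2: Outer operation '* [17] 4'
  17 * 4 = 68

68


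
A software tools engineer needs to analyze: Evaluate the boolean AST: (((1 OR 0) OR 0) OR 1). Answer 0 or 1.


Step 1: Evaluate inner node
  1 OR 0 = 1
Step 2: Evaluate next node
  1 OR 0 = 1
Step 3: Evaluate root node
  1 OR 1 = 1

1


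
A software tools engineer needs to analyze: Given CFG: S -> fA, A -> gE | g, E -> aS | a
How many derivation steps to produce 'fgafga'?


Grammar: S -> fA, A -> gE | g, E -> aS | a
Deriving 'fgafga':
Step 1: S -> fA => fA
Step 2: A -> gE => fgE
Step 3: E -> aS => fgaS
Step 4: S -> fA => fgafA
Step 5: A -> gE => fgafgE
Step 6: E -> a => fgafga
Total derivation steps: 6

6


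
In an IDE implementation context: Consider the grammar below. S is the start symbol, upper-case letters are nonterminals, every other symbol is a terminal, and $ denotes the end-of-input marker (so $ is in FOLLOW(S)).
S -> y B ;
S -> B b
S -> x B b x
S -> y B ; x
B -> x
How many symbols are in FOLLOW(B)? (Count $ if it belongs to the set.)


S is the start symbol and does not occur in any rule body, so FOLLOW(S) = {$}.
Examining every occurrence of B in a rule body:
  S -> y B ; : B is followed by terminal ';' -> add ';'
  S -> B b : B is followed by terminal 'b' -> add 'b'
  S -> x B b x : B is followed by terminal 'b' -> add 'b' (already in the set)
  S -> y B ; x : B is followed by terminal ';' -> add ';' (already in the set)
  B -> x : B does not occur in the body -> contributes nothing
FOLLOW(B) = {;, b}
Count: 2

2


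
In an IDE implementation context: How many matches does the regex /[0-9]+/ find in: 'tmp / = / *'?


Pattern: /[0-9]+/ (int literals)
Input: 'tmp / = / *'
Scanning for matches:
Total matches: 0

0


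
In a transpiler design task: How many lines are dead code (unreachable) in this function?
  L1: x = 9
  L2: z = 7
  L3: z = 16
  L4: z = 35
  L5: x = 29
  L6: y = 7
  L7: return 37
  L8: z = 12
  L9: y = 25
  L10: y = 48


Analyzing control flow:
  L1: reachable (before return)
  L2: reachable (before return)
  L3: reachable (before return)
  L4: reachable (before return)
  L5: reachable (before return)
  L6: reachable (before return)
  L7: reachable (return statement)
  L8: DEAD (after return at L7)
  L9: DEAD (after return at L7)
  L10: DEAD (after return at L7)
Return at L7, total lines = 10
Dead lines: L8 through L10
Count: 3

3


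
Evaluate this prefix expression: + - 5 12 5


Parsing prefix expression: + - 5 12 5
Step 1: Innermost operation '- 5 12'
  5 - 12 = -7
Step 2: Outer operation '+ [-7] 5'
  -7 + 5 = -2

-2


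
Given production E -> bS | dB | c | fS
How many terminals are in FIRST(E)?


Production: E -> bS | dB | c | fS
Examining each alternative for leading terminals:
  E -> bS : first terminal = 'b'
  E -> dB : first terminal = 'd'
  E -> c : first terminal = 'c'
  E -> fS : first terminal = 'f'
FIRST(E) = {b, c, d, f}
Count: 4

4


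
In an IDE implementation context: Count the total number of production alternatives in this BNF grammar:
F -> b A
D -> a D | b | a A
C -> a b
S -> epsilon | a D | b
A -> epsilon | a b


Counting alternatives per rule:
  F: 1 alternative(s)
  D: 3 alternative(s)
  C: 1 alternative(s)
  S: 3 alternative(s)
  A: 2 alternative(s)
Sum: 1 + 3 + 1 + 3 + 2 = 10

10


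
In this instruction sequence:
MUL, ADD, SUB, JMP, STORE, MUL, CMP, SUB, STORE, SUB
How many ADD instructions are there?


Scanning instruction sequence for ADD:
  Position 1: MUL
  Position 2: ADD <- MATCH
  Position 3: SUB
  Position 4: JMP
  Position 5: STORE
  Position 6: MUL
  Position 7: CMP
  Position 8: SUB
  Position 9: STORE
  Position 10: SUB
Matches at positions: [2]
Total ADD count: 1

1


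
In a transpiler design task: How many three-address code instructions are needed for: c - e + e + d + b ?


Expression: c - e + e + d + b
Generating three-address code (respecting * over +/- precedence):
  Instruction 1: t1 = c - e
  Instruction 2: t2 = t1 + e
  Instruction 3: t3 = t2 + d
  Instruction 4: t4 = t3 + b
Total instructions: 4

4


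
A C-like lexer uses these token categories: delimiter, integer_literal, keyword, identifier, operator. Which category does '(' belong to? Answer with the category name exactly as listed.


Token: '('
Checking categories:
  identifier: no
  integer_literal: no
  operator: no
  keyword: no
  delimiter: YES
Category: delimiter

delimiter


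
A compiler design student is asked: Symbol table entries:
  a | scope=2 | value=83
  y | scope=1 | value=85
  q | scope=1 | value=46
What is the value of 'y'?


Searching symbol table for 'y':
  a | scope=2 | value=83
  y | scope=1 | value=85 <- MATCH
  q | scope=1 | value=46
Found 'y' at scope 1 with value 85

85


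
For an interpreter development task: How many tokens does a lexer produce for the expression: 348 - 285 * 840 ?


Scanning '348 - 285 * 840'
Token 1: '348' -> integer_literal
Token 2: '-' -> operator
Token 3: '285' -> integer_literal
Token 4: '*' -> operator
Token 5: '840' -> integer_literal
Total tokens: 5

5


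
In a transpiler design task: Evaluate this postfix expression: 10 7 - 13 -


Processing tokens left to right:
Push 10, Push 7
Pop 10 and 7, compute 10 - 7 = 3, push 3
Push 13
Pop 3 and 13, compute 3 - 13 = -10, push -10
Stack result: -10

-10


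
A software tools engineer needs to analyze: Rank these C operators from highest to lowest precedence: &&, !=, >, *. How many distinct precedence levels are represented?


Looking up precedence for each operator:
  && -> precedence 2
  != -> precedence 3
  > -> precedence 4
  * -> precedence 6
Sorted highest to lowest: *, >, !=, &&
Distinct precedence values: [6, 4, 3, 2]
Number of distinct levels: 4

4


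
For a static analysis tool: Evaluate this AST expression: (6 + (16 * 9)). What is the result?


Expression: (6 + (16 * 9))
Evaluating step by step:
  16 * 9 = 144
  6 + 144 = 150
Result: 150

150


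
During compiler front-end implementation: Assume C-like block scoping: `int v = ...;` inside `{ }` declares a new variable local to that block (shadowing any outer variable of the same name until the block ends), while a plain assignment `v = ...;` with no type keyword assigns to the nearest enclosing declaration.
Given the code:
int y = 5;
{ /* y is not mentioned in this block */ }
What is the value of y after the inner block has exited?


Analyzing scoping rules:
Outer scope: declares y = 5
Inner block: y is neither redeclared nor assigned -> unchanged
After the block -> 5
Result: 5

5


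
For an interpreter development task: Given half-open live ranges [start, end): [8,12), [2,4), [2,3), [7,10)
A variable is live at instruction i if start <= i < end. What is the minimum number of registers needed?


Live ranges:
  Var0: [8, 12)
  Var1: [2, 4)
  Var2: [2, 3)
  Var3: [7, 10)
Sweep-line events (position, delta, active):
  pos=2 start -> active=1
  pos=2 start -> active=2
  pos=3 end -> active=1
  pos=4 end -> active=0
  pos=7 start -> active=1
  pos=8 start -> active=2
  pos=10 end -> active=1
  pos=12 end -> active=0
Maximum simultaneous active: 2
Minimum registers needed: 2

2


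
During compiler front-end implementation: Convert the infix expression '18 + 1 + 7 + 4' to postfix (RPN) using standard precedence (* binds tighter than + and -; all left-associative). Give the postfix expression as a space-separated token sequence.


Applying the shunting-yard algorithm:
  Operand 18 -> output
  Push '+' onto operator stack -> op-stack: [+]
  Operand 1 -> output
  See '+' (prec 1); top '+' (prec 1) >= it -> pop '+' to output
  Push '+' onto operator stack -> op-stack: [+]
  Operand 7 -> output
  See '+' (prec 1); top '+' (prec 1) >= it -> pop '+' to output
  Push '+' onto operator stack -> op-stack: [+]
  Operand 4 -> output
  End of input: pop '+' to output
Postfix result: 18 1 + 7 + 4 +

18 1 + 7 + 4 +


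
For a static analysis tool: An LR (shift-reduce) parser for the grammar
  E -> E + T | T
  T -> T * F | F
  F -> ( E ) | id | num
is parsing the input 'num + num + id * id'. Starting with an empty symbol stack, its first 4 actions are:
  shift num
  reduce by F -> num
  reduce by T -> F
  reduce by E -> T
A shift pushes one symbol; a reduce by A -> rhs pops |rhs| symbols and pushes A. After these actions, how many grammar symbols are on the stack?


Tracking the symbol stack through each action:
  Action 1: shift 'num' : push -> stack = [num] (size 1)
  Action 2: reduce by F -> num : pop 1, push F -> stack = [F] (size 1)
  Action 3: reduce by T -> F : pop 1, push T -> stack = [T] (size 1)
  Action 4: reduce by E -> T : pop 1, push E -> stack = [E] (size 1)
Final stack size: 1

1


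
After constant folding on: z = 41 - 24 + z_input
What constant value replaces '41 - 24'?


Identifying constant sub-expression:
  Original: z = 41 - 24 + z_input
  41 and 24 are both compile-time constants
  Evaluating: 41 - 24 = 17
  After folding: z = 17 + z_input

17


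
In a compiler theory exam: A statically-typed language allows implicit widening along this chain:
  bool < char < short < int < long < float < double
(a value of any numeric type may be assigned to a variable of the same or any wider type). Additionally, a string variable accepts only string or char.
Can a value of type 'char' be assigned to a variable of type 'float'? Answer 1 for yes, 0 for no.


Target variable type: float
Source value type: char
Numeric ranks: char=1, float=5
Widening allowed iff rank(source) <= rank(target): 1 <= 5? Yes
Result: 1

1


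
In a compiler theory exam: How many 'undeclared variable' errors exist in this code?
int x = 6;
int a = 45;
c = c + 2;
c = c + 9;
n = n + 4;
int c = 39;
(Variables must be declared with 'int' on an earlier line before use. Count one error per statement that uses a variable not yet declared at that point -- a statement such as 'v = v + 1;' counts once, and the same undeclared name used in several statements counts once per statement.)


Scanning code line by line:
  Line 1: declare 'x' -> declared = ['x']
  Line 2: declare 'a' -> declared = ['a', 'x']
  Line 3: use 'c' -> ERROR (undeclared)
  Line 4: use 'c' -> ERROR (undeclared)
  Line 5: use 'n' -> ERROR (undeclared)
  Line 6: declare 'c' -> declared = ['a', 'c', 'x']
Total undeclared variable errors: 3

3


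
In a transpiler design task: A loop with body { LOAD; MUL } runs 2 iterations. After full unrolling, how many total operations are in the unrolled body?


Loop body operations: LOAD, MUL (2 ops per iteration)
Unrolling 2 iterations:
  Iteration 1: LOAD, MUL (2 ops)
  Iteration 2: LOAD, MUL (2 ops)
Total: 2 iterations * 2 ops/iter = 4 operations

4


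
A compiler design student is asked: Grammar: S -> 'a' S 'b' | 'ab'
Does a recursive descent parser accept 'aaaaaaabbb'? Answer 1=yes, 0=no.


Grammar accepts strings of the form a^n b^n (n >= 1)
Word: 'aaaaaaabbb'
Counting: 7 a's and 3 b's
Check: 7 == 3? No
Mismatch: a-count != b-count
Rejected

0


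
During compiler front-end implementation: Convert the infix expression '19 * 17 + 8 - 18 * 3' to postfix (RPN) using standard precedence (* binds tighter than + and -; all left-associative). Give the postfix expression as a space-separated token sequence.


Applying the shunting-yard algorithm:
  Operand 19 -> output
  Push '*' onto operator stack -> op-stack: [*]
  Operand 17 -> output
  See '+' (prec 1); top '*' (prec 2) >= it -> pop '*' to output
  Push '+' onto operator stack -> op-stack: [+]
  Operand 8 -> output
  See '-' (prec 1); top '+' (prec 1) >= it -> pop '+' to output
  Push '-' onto operator stack -> op-stack: [-]
  Operand 18 -> output
  Push '*' onto operator stack -> op-stack: [-, *]
  Operand 3 -> output
  End of input: pop '*' to output
  End of input: pop '-' to output
Postfix result: 19 17 * 8 + 18 3 * -

19 17 * 8 + 18 3 * -


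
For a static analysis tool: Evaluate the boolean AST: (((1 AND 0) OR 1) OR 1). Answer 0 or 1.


Step 1: Evaluate inner node
  1 AND 0 = 0
Step 2: Evaluate next node
  0 OR 1 = 1
Step 3: Evaluate root node
  1 OR 1 = 1

1


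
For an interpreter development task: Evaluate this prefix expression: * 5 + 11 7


Parsing prefix expression: * 5 + 11 7
Step 1: Innermost operation '+ 11 7'
  11 + 7 = 18
Step 2: Outer operation '* 5 [18]'
  5 * 18 = 90

90


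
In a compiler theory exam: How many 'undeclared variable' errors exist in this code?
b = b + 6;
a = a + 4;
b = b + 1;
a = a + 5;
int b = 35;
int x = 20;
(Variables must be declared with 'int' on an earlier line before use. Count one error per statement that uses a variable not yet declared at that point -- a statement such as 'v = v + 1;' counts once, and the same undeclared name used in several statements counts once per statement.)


Scanning code line by line:
  Line 1: use 'b' -> ERROR (undeclared)
  Line 2: use 'a' -> ERROR (undeclared)
  Line 3: use 'b' -> ERROR (undeclared)
  Line 4: use 'a' -> ERROR (undeclared)
  Line 5: declare 'b' -> declared = ['b']
  Line 6: declare 'x' -> declared = ['b', 'x']
Total undeclared variable errors: 4

4


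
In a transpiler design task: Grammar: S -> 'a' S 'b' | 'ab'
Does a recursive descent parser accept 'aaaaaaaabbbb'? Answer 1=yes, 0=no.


Grammar accepts strings of the form a^n b^n (n >= 1)
Word: 'aaaaaaaabbbb'
Counting: 8 a's and 4 b's
Check: 8 == 4? No
Mismatch: a-count != b-count
Rejected

0


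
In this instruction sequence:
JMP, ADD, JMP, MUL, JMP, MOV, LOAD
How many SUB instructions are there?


Scanning instruction sequence for SUB:
  Position 1: JMP
  Position 2: ADD
  Position 3: JMP
  Position 4: MUL
  Position 5: JMP
  Position 6: MOV
  Position 7: LOAD
Matches at positions: []
Total SUB count: 0

0


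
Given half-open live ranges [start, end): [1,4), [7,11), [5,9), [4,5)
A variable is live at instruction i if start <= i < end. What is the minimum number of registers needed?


Live ranges:
  Var0: [1, 4)
  Var1: [7, 11)
  Var2: [5, 9)
  Var3: [4, 5)
Sweep-line events (position, delta, active):
  pos=1 start -> active=1
  pos=4 end -> active=0
  pos=4 start -> active=1
  pos=5 end -> active=0
  pos=5 start -> active=1
  pos=7 start -> active=2
  pos=9 end -> active=1
  pos=11 end -> active=0
Maximum simultaneous active: 2
Minimum registers needed: 2

2


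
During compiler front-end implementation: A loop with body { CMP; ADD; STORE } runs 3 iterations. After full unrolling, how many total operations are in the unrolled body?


Loop body operations: CMP, ADD, STORE (3 ops per iteration)
Unrolling 3 iterations:
  Iteration 1: CMP, ADD, STORE (3 ops)
  Iteration 2: CMP, ADD, STORE (3 ops)
  Iteration 3: CMP, ADD, STORE (3 ops)
Total: 3 iterations * 3 ops/iter = 9 operations

9


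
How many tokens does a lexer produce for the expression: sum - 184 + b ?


Scanning 'sum - 184 + b'
Token 1: 'sum' -> identifier
Token 2: '-' -> operator
Token 3: '184' -> integer_literal
Token 4: '+' -> operator
Token 5: 'b' -> identifier
Total tokens: 5

5


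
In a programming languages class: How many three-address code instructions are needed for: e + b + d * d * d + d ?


Expression: e + b + d * d * d + d
Generating three-address code (respecting * over +/- precedence):
  Instruction 1: t1 = d * d
  Instruction 2: t2 = t1 * d
  Instruction 3: t3 = e + b
  Instruction 4: t4 = t3 + t2
  Instruction 5: t5 = t4 + d
Total instructions: 5

5


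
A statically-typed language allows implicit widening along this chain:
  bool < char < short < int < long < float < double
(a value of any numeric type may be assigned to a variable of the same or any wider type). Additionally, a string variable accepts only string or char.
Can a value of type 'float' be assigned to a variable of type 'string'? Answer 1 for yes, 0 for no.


Target variable type: string
Source value type: float
Rule: string accepts only {string, char}
  source 'float' in {string, char}? No
Result: 0

0


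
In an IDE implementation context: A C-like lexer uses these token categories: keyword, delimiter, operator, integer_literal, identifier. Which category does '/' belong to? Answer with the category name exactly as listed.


Token: '/'
Checking categories:
  identifier: no
  integer_literal: no
  operator: YES
  keyword: no
  delimiter: no
Category: operator

operator


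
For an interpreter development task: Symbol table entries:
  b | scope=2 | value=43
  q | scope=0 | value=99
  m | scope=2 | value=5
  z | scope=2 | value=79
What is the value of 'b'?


Searching symbol table for 'b':
  b | scope=2 | value=43 <- MATCH
  q | scope=0 | value=99
  m | scope=2 | value=5
  z | scope=2 | value=79
Found 'b' at scope 2 with value 43

43


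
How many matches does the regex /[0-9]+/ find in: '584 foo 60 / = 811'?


Pattern: /[0-9]+/ (int literals)
Input: '584 foo 60 / = 811'
Scanning for matches:
  Match 1: '584'
  Match 2: '60'
  Match 3: '811'
Total matches: 3

3


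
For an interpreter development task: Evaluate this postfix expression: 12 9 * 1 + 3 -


Processing tokens left to right:
Push 12, Push 9
Pop 12 and 9, compute 12 * 9 = 108, push 108
Push 1
Pop 108 and 1, compute 108 + 1 = 109, push 109
Push 3
Pop 109 and 3, compute 109 - 3 = 106, push 106
Stack result: 106

106


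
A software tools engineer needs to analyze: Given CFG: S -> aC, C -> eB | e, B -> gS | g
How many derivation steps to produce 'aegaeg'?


Grammar: S -> aC, C -> eB | e, B -> gS | g
Deriving 'aegaeg':
Step 1: S -> aC => aC
Step 2: C -> eB => aeB
Step 3: B -> gS => aegS
Step 4: S -> aC => aegaC
Step 5: C -> eB => aegaeB
Step 6: B -> g => aegaeg
Total derivation steps: 6

6


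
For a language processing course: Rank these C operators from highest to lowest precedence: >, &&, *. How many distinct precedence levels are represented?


Looking up precedence for each operator:
  > -> precedence 4
  && -> precedence 2
  * -> precedence 6
Sorted highest to lowest: *, >, &&
Distinct precedence values: [6, 4, 2]
Number of distinct levels: 3

3


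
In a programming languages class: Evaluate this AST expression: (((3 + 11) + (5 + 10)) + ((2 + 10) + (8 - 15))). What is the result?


Expression: (((3 + 11) + (5 + 10)) + ((2 + 10) + (8 - 15)))
Evaluating step by step:
  3 + 11 = 14
  5 + 10 = 15
  14 + 15 = 29
  2 + 10 = 12
  8 - 15 = -7
  12 + -7 = 5
  29 + 5 = 34
Result: 34

34


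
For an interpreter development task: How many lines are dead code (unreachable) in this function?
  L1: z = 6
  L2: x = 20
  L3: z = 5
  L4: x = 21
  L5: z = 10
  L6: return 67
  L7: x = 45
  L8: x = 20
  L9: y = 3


Analyzing control flow:
  L1: reachable (before return)
  L2: reachable (before return)
  L3: reachable (before return)
  L4: reachable (before return)
  L5: reachable (before return)
  L6: reachable (return statement)
  L7: DEAD (after return at L6)
  L8: DEAD (after return at L6)
  L9: DEAD (after return at L6)
Return at L6, total lines = 9
Dead lines: L7 through L9
Count: 3

3


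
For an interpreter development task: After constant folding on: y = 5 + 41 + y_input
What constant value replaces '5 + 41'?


Identifying constant sub-expression:
  Original: y = 5 + 41 + y_input
  5 and 41 are both compile-time constants
  Evaluating: 5 + 41 = 46
  After folding: y = 46 + y_input

46


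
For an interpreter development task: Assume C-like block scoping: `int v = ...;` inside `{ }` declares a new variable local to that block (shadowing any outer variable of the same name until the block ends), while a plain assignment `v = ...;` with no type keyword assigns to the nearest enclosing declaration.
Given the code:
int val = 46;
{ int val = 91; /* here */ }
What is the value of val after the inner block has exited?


Analyzing scoping rules:
Outer scope: declares val = 46
Inner block: 'int val = 91;' declares a NEW val that shadows the outer one
When the block exits the inner val goes out of scope; the outer val was never modified -> 46
Result: 46

46


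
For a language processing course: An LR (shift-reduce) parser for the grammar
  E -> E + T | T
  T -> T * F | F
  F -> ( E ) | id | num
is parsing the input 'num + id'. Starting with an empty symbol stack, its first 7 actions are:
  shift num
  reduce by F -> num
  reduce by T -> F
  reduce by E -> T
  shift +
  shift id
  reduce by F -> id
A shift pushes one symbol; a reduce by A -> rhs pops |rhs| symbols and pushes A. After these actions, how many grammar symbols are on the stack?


Tracking the symbol stack through each action:
  Action 1: shift 'num' : push -> stack = [num] (size 1)
  Action 2: reduce by F -> num : pop 1, push F -> stack = [F] (size 1)
  Action 3: reduce by T -> F : pop 1, push T -> stack = [T] (size 1)
  Action 4: reduce by E -> T : pop 1, push E -> stack = [E] (size 1)
  Action 5: shift '+' : push -> stack = [E, +] (size 2)
  Action 6: shift 'id' : push -> stack = [E, +, id] (size 3)
  Action 7: reduce by F -> id : pop 1, push F -> stack = [E, +, F] (size 3)
Final stack size: 3

3


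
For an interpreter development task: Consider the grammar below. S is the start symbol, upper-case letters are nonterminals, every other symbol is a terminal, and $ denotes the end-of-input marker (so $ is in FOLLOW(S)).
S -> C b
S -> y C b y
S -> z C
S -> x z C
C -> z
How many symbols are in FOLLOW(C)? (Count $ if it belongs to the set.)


S is the start symbol and does not occur in any rule body, so FOLLOW(S) = {$}.
Examining every occurrence of C in a rule body:
  S -> C b : C is followed by terminal 'b' -> add 'b'
  S -> y C b y : C is followed by terminal 'b' -> add 'b' (already in the set)
  S -> z C : C is at the right end -> add FOLLOW(S) = {$}
  S -> x z C : C is at the right end -> add FOLLOW(S) = {$} (already in the set)
  C -> z : C does not occur in the body -> contributes nothing
FOLLOW(C) = {b, $}
Count: 2

2


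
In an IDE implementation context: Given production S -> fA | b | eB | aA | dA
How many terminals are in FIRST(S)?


Production: S -> fA | b | eB | aA | dA
Examining each alternative for leading terminals:
  S -> fA : first terminal = 'f'
  S -> b : first terminal = 'b'
  S -> eB : first terminal = 'e'
  S -> aA : first terminal = 'a'
  S -> dA : first terminal = 'd'
FIRST(S) = {a, b, d, e, f}
Count: 5

5


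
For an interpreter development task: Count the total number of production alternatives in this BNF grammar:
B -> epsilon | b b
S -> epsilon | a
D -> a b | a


Counting alternatives per rule:
  B: 2 alternative(s)
  S: 2 alternative(s)
  D: 2 alternative(s)
Sum: 2 + 2 + 2 = 6

6


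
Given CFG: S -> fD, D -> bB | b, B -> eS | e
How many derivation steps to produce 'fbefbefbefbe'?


Grammar: S -> fD, D -> bB | b, B -> eS | e
Deriving 'fbefbefbefbe':
Step 1: S -> fD => fD
Step 2: D -> bB => fbB
Step 3: B -> eS => fbeS
Step 4: S -> fD => fbefD
Step 5: D -> bB => fbefbB
Step 6: B -> eS => fbefbeS
Step 7: S -> fD => fbefbefD
Step 8: D -> bB => fbefbefbB
Step 9: B -> eS => fbefbefbeS
Step 10: S -> fD => fbefbefbefD
Step 11: D -> bB => fbefbefbefbB
Step 12: B -> e => fbefbefbefbe
Total derivation steps: 12

12


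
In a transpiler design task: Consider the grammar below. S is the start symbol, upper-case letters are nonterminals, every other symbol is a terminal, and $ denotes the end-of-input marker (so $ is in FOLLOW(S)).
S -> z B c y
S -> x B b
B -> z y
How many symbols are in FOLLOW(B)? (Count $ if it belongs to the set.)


S is the start symbol and does not occur in any rule body, so FOLLOW(S) = {$}.
Examining every occurrence of B in a rule body:
  S -> z B c y : B is followed by terminal 'c' -> add 'c'
  S -> x B b : B is followed by terminal 'b' -> add 'b'
  B -> z y : B does not occur in the body -> contributes nothing
FOLLOW(B) = {b, c}
Count: 2

2


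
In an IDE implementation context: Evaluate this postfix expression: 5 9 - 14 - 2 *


Processing tokens left to right:
Push 5, Push 9
Pop 5 and 9, compute 5 - 9 = -4, push -4
Push 14
Pop -4 and 14, compute -4 - 14 = -18, push -18
Push 2
Pop -18 and 2, compute -18 * 2 = -36, push -36
Stack result: -36

-36


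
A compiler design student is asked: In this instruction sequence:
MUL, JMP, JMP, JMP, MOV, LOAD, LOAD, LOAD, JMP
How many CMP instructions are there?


Scanning instruction sequence for CMP:
  Position 1: MUL
  Position 2: JMP
  Position 3: JMP
  Position 4: JMP
  Position 5: MOV
  Position 6: LOAD
  Position 7: LOAD
  Position 8: LOAD
  Position 9: JMP
Matches at positions: []
Total CMP count: 0

0


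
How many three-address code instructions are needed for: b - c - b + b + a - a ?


Expression: b - c - b + b + a - a
Generating three-address code (respecting * over +/- precedence):
  Instruction 1: t1 = b - c
  Instruction 2: t2 = t1 - b
  Instruction 3: t3 = t2 + b
  Instruction 4: t4 = t3 + a
  Instruction 5: t5 = t4 - a
Total instructions: 5

5
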